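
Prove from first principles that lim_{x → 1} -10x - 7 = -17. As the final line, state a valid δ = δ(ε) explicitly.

δ = ε/10

Let ε > 0 be given. We need δ > 0 so that 0 < |x − 1| < δ implies |(-10x - 7) + 17| < ε.
Since (-10x - 7) + 17 = -10(x − 1), we have |(-10x - 7) + 17| = 10|x − 1|.
Thus it suffices that |x − 1| < ε/10.
Choosing δ = ε/10 gives |(-10x - 7) + 17| = 10|x − 1| < ε whenever |x − 1| < δ.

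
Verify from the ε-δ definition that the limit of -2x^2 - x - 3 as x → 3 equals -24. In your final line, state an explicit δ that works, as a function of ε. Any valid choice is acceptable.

Let ε > 0 be given. We want δ > 0 such that 0 < |x − 3| < δ implies |(-2x^2 - x - 3) + 24| < ε.
(-2x^2 - x - 3) + 24 = -2x^2 - x + 21 = (x − 3)(-2x - 7).
So |(-2x^2 - x - 3) + 24| = |x − 3|·|-2x - 7|.
Require δ ≤ 2. Then |x − 3| < 2 gives |x| < 5, and by the triangle inequality |-2x - 7| ≤ 2·5 + 7 = 17.
Hence |(-2x^2 - x - 3) + 24| ≤ 17|x − 3| < ε provided |x − 3| < ε/17.
Choosing δ = min(2, ε/17) ensures both conditions, hence |(-2x^2 - x - 3) + 24| < ε.

δ = min(2, ε/17)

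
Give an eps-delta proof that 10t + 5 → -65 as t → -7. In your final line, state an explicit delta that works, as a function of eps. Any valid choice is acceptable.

Fix eps > 0. We need delta > 0 so that 0 < |t + 7| < delta implies |(10t + 5) + 65| < eps.
|(10t + 5) + 65| = |10t + 70| = 10|t + 7|.
Thus it suffices that |t + 7| < eps/10.
Choosing delta = eps/10 gives |(10t + 5) + 65| = 10|t + 7| < eps whenever |t + 7| < delta.

delta = eps/10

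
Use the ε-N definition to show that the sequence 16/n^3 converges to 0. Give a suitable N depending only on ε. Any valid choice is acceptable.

Let ε > 0 be given. For n ≥ 1, |16/n^3 − 0| = 16/n^3.
16/n^3 < ε ⇔ n^3 > 16/ε ⇔ n > (16/ε)^{1/3}.
Take N = (16/ε)^{1/3}. Then n > N implies 16/n^3 < ε.

N = (16/ε)^{1/3}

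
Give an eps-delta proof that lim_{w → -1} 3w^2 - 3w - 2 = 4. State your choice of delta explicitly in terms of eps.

delta = min(2, eps/15)

Let eps > 0 be given. We want delta > 0 such that 0 < |w + 1| < delta implies |(3w^2 - 3w - 2) − 4| < eps.
(3w^2 - 3w - 2) − 4 = 3w^2 - 3w - 6 = (w + 1)(3w - 6).
So |(3w^2 - 3w - 2) − 4| = |w + 1|·|3w - 6|.
Require delta ≤ 2. Then |w + 1| < 2 gives |w| < 3, and by the triangle inequality |3w - 6| ≤ 3·3 + 6 = 15.
Hence |(3w^2 - 3w - 2) − 4| ≤ 15|w + 1| < eps provided |w + 1| < eps/15.
Take delta = min(2, eps/15). Then 0 < |w + 1| < delta gives both |w + 1| < 2 and |w + 1| < eps/15, so |(3w^2 - 3w - 2) − 4| < eps.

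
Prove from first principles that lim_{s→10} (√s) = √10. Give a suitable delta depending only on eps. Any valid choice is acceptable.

delta = min(10, √10·eps)

Fix eps > 0. We want delta > 0 such that 0 < |s − 10| < delta implies |√s − √10| < eps.
Rationalise: √s − √10 = (s − 10)/(√s + √10), so |√s − √10| = |s − 10|/(√s + √10).
Restrict delta ≤ 10 so that |s − 10| < 10 forces s > 0, and then √s + √10 > √10.
Hence |√s − √10| < |s − 10|/√10, which is < eps once |s − 10| < √10·eps.
Take delta = min(10, √10·eps). If 0 < |s − 10| < delta then s > 0 and |√s − √10| < |s − 10|/√10 < eps.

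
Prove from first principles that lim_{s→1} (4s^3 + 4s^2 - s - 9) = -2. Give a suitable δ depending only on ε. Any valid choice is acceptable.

δ = min(1, ε/39)

Fix ε > 0. We want δ > 0 such that 0 < |s − 1| < δ implies |(4s^3 + 4s^2 - s - 9) + 2| < ε.
(4s^3 + 4s^2 - s - 9) + 2 = 4s^3 + 4s^2 - s - 7 = (s − 1)(4s^2 + 8s + 7).
So |(4s^3 + 4s^2 - s - 9) + 2| = |s − 1|·|4s^2 + 8s + 7|.
Require δ ≤ 1. Then |s − 1| < 1 gives |s| < 2, and by the triangle inequality |4s^2 + 8s + 7| ≤ 4·2^2 + 8·2 + 7 = 39.
Hence |(4s^3 + 4s^2 - s - 9) + 2| ≤ 39|s − 1| < ε provided |s − 1| < ε/39.
Take δ = min(1, ε/39). Then 0 < |s − 1| < δ gives both |s − 1| < 1 and |s − 1| < ε/39, so |(4s^3 + 4s^2 - s - 9) + 2| < ε.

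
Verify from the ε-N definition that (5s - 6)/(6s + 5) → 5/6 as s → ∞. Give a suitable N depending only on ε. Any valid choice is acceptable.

N = (61/36)/ε

Suppose ε > 0. We seek N > 0 such that s > N implies |(5s - 6)/(6s + 5) − (5/6)| < ε.
(5s - 6)/(6s + 5) − (5/6) = (6(5s - 6) − 5(6s + 5)) / (6(6s + 5)) = -61/(6(6s + 5)).
For s > 0 we have 6s + 5 > 6s, so |(5s - 6)/(6s + 5) − (5/6)| = 61/(6(6s + 5)) < 61/(6·6s) = (61/36)/s.
Thus |(5s - 6)/(6s + 5) − (5/6)| < ε whenever s > (61/36)/ε.
Take N = (61/36)/ε. If s > N then |(5s - 6)/(6s + 5) − (5/6)| < (61/36)/s < ε.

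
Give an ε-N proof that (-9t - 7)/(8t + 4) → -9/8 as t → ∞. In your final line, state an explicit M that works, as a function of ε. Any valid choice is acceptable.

Suppose ε > 0. We seek M > 0 such that t > M implies |(-9t - 7)/(8t + 4) + 9/8| < ε.
(-9t - 7)/(8t + 4) + 9/8 = (8(-9t - 7) − (-9)(8t + 4)) / (8(8t + 4)) = -20/(8(8t + 4)).
For t > 0 we have 8t + 4 > 8t, so |(-9t - 7)/(8t + 4) + 9/8| = 20/(8(8t + 4)) < 20/(8·8t) = (5/16)/t.
Thus |(-9t - 7)/(8t + 4) + 9/8| < ε whenever t > (5/16)/ε.
Take M = (5/16)/ε. If t > M then |(-9t - 7)/(8t + 4) + 9/8| < (5/16)/t < ε.

M = (5/16)/ε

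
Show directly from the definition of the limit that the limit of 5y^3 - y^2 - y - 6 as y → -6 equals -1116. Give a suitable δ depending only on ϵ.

δ = min(1, ϵ/647)

Fix ϵ > 0. We want δ > 0 such that 0 < |y + 6| < δ implies |(5y^3 - y^2 - y - 6) + 1116| < ϵ.
(5y^3 - y^2 - y - 6) + 1116 = 5y^3 - y^2 - y + 1110 = (y + 6)(5y^2 - 31y + 185).
So |(5y^3 - y^2 - y - 6) + 1116| = |y + 6|·|5y^2 - 31y + 185|.
Require δ ≤ 1. Then |y + 6| < 1 gives |y| < 7, and by the triangle inequality |5y^2 - 31y + 185| ≤ 5·7^2 + 31·7 + 185 = 647.
Hence |(5y^3 - y^2 - y - 6) + 1116| ≤ 647|y + 6| < ϵ provided |y + 6| < ϵ/647.
Take δ = min(1, ϵ/647). Then 0 < |y + 6| < δ gives both |y + 6| < 1 and |y + 6| < ϵ/647, so |(5y^3 - y^2 - y - 6) + 1116| < ϵ.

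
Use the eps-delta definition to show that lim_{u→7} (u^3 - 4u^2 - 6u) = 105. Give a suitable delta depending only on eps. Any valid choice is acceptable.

Let eps > 0. We want delta > 0 such that 0 < |u − 7| < delta implies |(u^3 - 4u^2 - 6u) − 105| < eps.
(u^3 - 4u^2 - 6u) − 105 = u^3 - 4u^2 - 6u - 105 = (u − 7)(u^2 + 3u + 15).
So |(u^3 - 4u^2 - 6u) − 105| = |u − 7|·|u^2 + 3u + 15|.
Assume first that |u − 7| < 1, so |u| < 8. Then |u^2 + 3u + 15| ≤ 8^2 + 3·8 + 15 = 103.
Hence |(u^3 - 4u^2 - 6u) − 105| ≤ 103|u − 7| < eps provided |u − 7| < eps/103.
Take delta = min(1, eps/103). Then 0 < |u − 7| < delta gives both |u − 7| < 1 and |u − 7| < eps/103, so |(u^3 - 4u^2 - 6u) − 105| < eps.

delta = min(1, eps/103)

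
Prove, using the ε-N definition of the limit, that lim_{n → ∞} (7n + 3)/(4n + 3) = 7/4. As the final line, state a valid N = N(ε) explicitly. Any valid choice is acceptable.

N = (9/16)/ε

Fix ε > 0. For n ≥ 1, |(7n + 3)/(4n + 3) − (7/4)| = |-9|/(4(4n + 3)) = 9/(4(4n + 3)).
Since 4n + 3 ≥ 4n for n ≥ 1, this is ≤ 9/(4·4n) = (9/16)/n.
So |(7n + 3)/(4n + 3) − (7/4)| < ε whenever n > (9/16)/ε.
Take N = (9/16)/ε. If n > N then |(7n + 3)/(4n + 3) − (7/4)| ≤ (9/16)/n < ε.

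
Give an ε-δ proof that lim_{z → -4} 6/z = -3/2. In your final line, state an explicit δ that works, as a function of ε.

Suppose ε > 0. We seek δ > 0 such that 0 < |z + 4| < δ implies |6/z + 3/2| < ε.
|6/z + 3/2| = 6·|-4 − z|/(4·|z|) = 6|z + 4|/(4|z|).
Restrict δ ≤ 2. Then |z + 4| < 2 gives |z| > 2, so 4|z| > 8.
Then |6/z + 3/2| < 6|z + 4|/8, which is < ε when |z + 4| < (4/3)ε.
Take δ = min(2, (4/3)ε). Then 0 < |z + 4| < δ gives both |z + 4| < 2 and |z + 4| < (4/3)ε, so |6/z + 3/2| < ε.

δ = min(2, (4/3)ε)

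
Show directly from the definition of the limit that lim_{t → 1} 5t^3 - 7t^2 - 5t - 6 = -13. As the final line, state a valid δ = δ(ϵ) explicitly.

Let ϵ > 0. We want δ > 0 such that 0 < |t − 1| < δ implies |(5t^3 - 7t^2 - 5t - 6) + 13| < ϵ.
(5t^3 - 7t^2 - 5t - 6) + 13 = 5t^3 - 7t^2 - 5t + 7 = (t − 1)(5t^2 - 2t - 7).
So |(5t^3 - 7t^2 - 5t - 6) + 13| = |t − 1|·|5t^2 - 2t - 7|.
Assume first that |t − 1| < 1, so |t| < 2. Then |5t^2 - 2t - 7| ≤ 5·2^2 + 2·2 + 7 = 31.
Hence |(5t^3 - 7t^2 - 5t - 6) + 13| ≤ 31|t − 1| < ϵ provided |t − 1| < ϵ/31.
Take δ = min(1, ϵ/31). Then 0 < |t − 1| < δ gives both |t − 1| < 1 and |t − 1| < ϵ/31, so |(5t^3 - 7t^2 - 5t - 6) + 13| < ϵ.

δ = min(1, ϵ/31)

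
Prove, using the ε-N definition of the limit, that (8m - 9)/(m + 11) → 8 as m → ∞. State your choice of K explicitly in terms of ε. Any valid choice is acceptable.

Let ε > 0 be given. For m ≥ 1, |(8m - 9)/(m + 11) − 8| = |-97|/((m + 11)) = 97/((m + 11)).
Since m + 11 ≥ m for m ≥ 1, this is ≤ 97/(m) = 97/m.
So |(8m - 9)/(m + 11) − 8| < ε whenever m > 97/ε.
Take K = 97/ε. If m > K then |(8m - 9)/(m + 11) − 8| ≤ 97/m < ε.

K = 97/ε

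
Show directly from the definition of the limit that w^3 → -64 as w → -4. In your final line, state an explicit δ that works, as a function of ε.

Let ε > 0 be given. We seek δ > 0 with 0 < |w + 4| < δ ⇒ |w^3 + 64| < ε.
Factor: w^3 + 64 = (w + 4)(w^2 - 4w + 16), so |w^3 + 64| = |w + 4|·|w^2 - 4w + 16|.
Restrict δ ≤ 1. Then |w + 4| < 1 gives |w| < 5, so by the triangle inequality |w^2 - 4w + 16| ≤ 5^2 + 4·5 + 16 = 61.
Hence |w^3 + 64| ≤ 61|w + 4|, which is < ε once |w + 4| < ε/61.
Take δ = min(1, ε/61). If 0 < |w + 4| < δ then both bounds hold and |w^3 + 64| ≤ 61|w + 4| < 61·(ε/61) = ε.

δ = min(1, ε/61)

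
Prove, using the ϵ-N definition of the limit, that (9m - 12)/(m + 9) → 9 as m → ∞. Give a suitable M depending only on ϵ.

Let ϵ > 0 be given. For m ≥ 1, |(9m - 12)/(m + 9) − 9| = |-93|/((m + 9)) = 93/((m + 9)).
Since m + 9 ≥ m for m ≥ 1, this is ≤ 93/(m) = 93/m.
So |(9m - 12)/(m + 9) − 9| < ϵ whenever m > 93/ϵ.
Take M = 93/ϵ. If m > M then |(9m - 12)/(m + 9) − 9| ≤ 93/m < ϵ.

M = 93/ϵ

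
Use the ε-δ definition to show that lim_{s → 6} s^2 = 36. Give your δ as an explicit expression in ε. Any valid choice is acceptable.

Fix ε > 0. We seek δ > 0 with 0 < |s − 6| < δ ⇒ |s^2 − 36| < ε.
Factor: s^2 − 36 = (s − 6)(s + 6), so |s^2 − 36| = |s − 6|·|s + 6|.
Impose δ ≤ 1 so that |s| < 7; then |s + 6| ≤ 13.
Hence |s^2 − 36| ≤ 13|s − 6|, which is < ε once |s − 6| < ε/13.
Take δ = min(1, ε/13). If 0 < |s − 6| < δ then both bounds hold and |s^2 − 36| ≤ 13|s − 6| < 13·(ε/13) = ε.

δ = min(1, ε/13)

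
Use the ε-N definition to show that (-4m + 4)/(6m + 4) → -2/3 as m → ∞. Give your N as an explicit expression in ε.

Let ε > 0. For m ≥ 1, |(-4m + 4)/(6m + 4) + 2/3| = |40|/(6(6m + 4)) = 40/(6(6m + 4)).
Since 6m + 4 ≥ 6m for m ≥ 1, this is ≤ 40/(6·6m) = (10/9)/m.
So |(-4m + 4)/(6m + 4) + 2/3| < ε whenever m > (10/9)/ε.
Take N = (10/9)/ε. If m > N then |(-4m + 4)/(6m + 4) + 2/3| ≤ (10/9)/m < ε.

N = (10/9)/ε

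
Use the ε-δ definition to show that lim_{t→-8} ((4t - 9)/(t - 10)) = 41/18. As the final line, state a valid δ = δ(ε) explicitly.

δ = min(9, (162/31)ε)

Fix ε > 0. We want δ > 0 with 0 < |t + 8| < δ ⇒ |(4t - 9)/(t - 10) − (41/18)| < ε.
Combining over a common denominator, (4t - 9)/(t - 10) − (41/18) = [(4t - 9)·(-18) − (-41)·(t - 10)] / [(-18)·(t - 10)] = -31(t + 8) / ((-18)(t - 10)).
So |(4t - 9)/(t - 10) − (41/18)| = 31|t + 8| / (18·|t − 10|).
Require δ ≤ 9, so |t − 10| ≥ |-18| − |t + 8| > 18 − 9 = 9.
Hence |(4t - 9)/(t - 10) − (41/18)| < 31|t + 8|/(18·9) = (31/162)|t + 8|, which is < ε once |t + 8| < (162/31)ε.
Take δ = min(9, (162/31)ε). Then 0 < |t + 8| < δ forces both bounds, so |(4t - 9)/(t - 10) − (41/18)| < ε.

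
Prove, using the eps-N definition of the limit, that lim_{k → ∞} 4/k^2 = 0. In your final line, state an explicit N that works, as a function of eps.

Let eps > 0. For k ≥ 1, |4/k^2 − 0| = 4/k^2.
4/k^2 < eps ⇔ k^2 > 4/eps ⇔ k > (4/eps)^{1/2}.
Take N = (4/eps)^{1/2}. Then k > N implies 4/k^2 < eps.

N = (4/eps)^{1/2}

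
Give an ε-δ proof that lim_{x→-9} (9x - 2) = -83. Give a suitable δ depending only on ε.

δ = ε/9

Suppose ε > 0. We need δ > 0 so that 0 < |x + 9| < δ implies |(9x - 2) + 83| < ε.
Since (9x - 2) + 83 = 9(x + 9), we have |(9x - 2) + 83| = 9|x + 9|.
So 9|x + 9| < ε exactly when |x + 9| < ε/9.
Choosing δ = ε/9 gives |(9x - 2) + 83| = 9|x + 9| < ε whenever |x + 9| < δ.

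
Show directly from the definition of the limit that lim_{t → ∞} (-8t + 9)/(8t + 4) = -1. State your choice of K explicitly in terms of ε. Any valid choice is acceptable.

K = (13/8)/ε

Suppose ε > 0. We seek K > 0 such that t > K implies |(-8t + 9)/(8t + 4) + 1| < ε.
(-8t + 9)/(8t + 4) + 1 = (8(-8t + 9) − (-8)(8t + 4)) / (8(8t + 4)) = 104/(8(8t + 4)).
For t > 0 we have 8t + 4 > 8t, so |(-8t + 9)/(8t + 4) + 1| = 104/(8(8t + 4)) < 104/(8·8t) = (13/8)/t.
Thus |(-8t + 9)/(8t + 4) + 1| < ε whenever t > (13/8)/ε.
Take K = (13/8)/ε. If t > K then |(-8t + 9)/(8t + 4) + 1| < (13/8)/t < ε.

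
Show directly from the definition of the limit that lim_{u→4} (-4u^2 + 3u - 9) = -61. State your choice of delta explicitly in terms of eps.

delta = min(1, eps/33)

Let eps > 0 be given. We want delta > 0 such that 0 < |u − 4| < delta implies |(-4u^2 + 3u - 9) + 61| < eps.
(-4u^2 + 3u - 9) + 61 = -4u^2 + 3u + 52 = (u − 4)(-4u - 13).
So |(-4u^2 + 3u - 9) + 61| = |u − 4|·|-4u - 13|.
Require delta ≤ 1. Then |u − 4| < 1 gives |u| < 5, and by the triangle inequality |-4u - 13| ≤ 4·5 + 13 = 33.
Hence |(-4u^2 + 3u - 9) + 61| ≤ 33|u − 4| < eps provided |u − 4| < eps/33.
Take delta = min(1, eps/33). Then 0 < |u − 4| < delta gives both |u − 4| < 1 and |u − 4| < eps/33, so |(-4u^2 + 3u - 9) + 61| < eps.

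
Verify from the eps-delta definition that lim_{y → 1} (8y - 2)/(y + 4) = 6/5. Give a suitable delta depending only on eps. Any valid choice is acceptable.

Suppose eps > 0. We want delta > 0 with 0 < |y − 1| < delta ⇒ |(8y - 2)/(y + 4) − (6/5)| < eps.
Combining over a common denominator, (8y - 2)/(y + 4) − (6/5) = [(8y - 2)·5 − 6·(y + 4)] / [5·(y + 4)] = 34(y − 1) / (5(y + 4)).
So |(8y - 2)/(y + 4) − (6/5)| = 34|y − 1| / (5·|y + 4|).
Restrict delta ≤ 5/2. Then |y − 1| < 5/2 gives |y + 4| = |(y − 1) + 5| ≥ 5 − 5/2 = 5/2.
Hence |(8y - 2)/(y + 4) − (6/5)| < 34|y − 1|/(5·(5/2)) = (68/25)|y − 1|, which is < eps once |y − 1| < (25/68)eps.
Take delta = min(5/2, (25/68)eps). Then 0 < |y − 1| < delta forces both bounds, so |(8y - 2)/(y + 4) − (6/5)| < eps.

delta = min(5/2, (25/68)eps)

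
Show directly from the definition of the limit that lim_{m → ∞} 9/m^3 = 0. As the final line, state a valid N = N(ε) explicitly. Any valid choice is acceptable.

N = (9/ε)^{1/3}

Suppose ε > 0. For m ≥ 1, |9/m^3 − 0| = 9/m^3.
9/m^3 < ε ⇔ m^3 > 9/ε ⇔ m > (9/ε)^{1/3}.
Take N = (9/ε)^{1/3}. Then m > N implies 9/m^3 < ε.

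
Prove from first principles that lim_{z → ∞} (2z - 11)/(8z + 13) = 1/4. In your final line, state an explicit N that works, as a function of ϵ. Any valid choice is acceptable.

N = (57/32)/ϵ

Let ϵ > 0 be given. We seek N > 0 such that z > N implies |(2z - 11)/(8z + 13) − (1/4)| < ϵ.
(2z - 11)/(8z + 13) − (1/4) = (8(2z - 11) − 2(8z + 13)) / (8(8z + 13)) = -114/(8(8z + 13)).
For z > 0 we have 8z + 13 > 8z, so |(2z - 11)/(8z + 13) − (1/4)| = 114/(8(8z + 13)) < 114/(8·8z) = (57/32)/z.
Thus |(2z - 11)/(8z + 13) − (1/4)| < ϵ whenever z > (57/32)/ϵ.
Take N = (57/32)/ϵ. If z > N then |(2z - 11)/(8z + 13) − (1/4)| < (57/32)/z < ϵ.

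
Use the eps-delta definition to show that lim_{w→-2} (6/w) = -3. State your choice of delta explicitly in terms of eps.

Suppose eps > 0. We seek delta > 0 such that 0 < |w + 2| < delta implies |6/w + 3| < eps.
|6/w + 3| = 6·|-2 − w|/(2·|w|) = 6|w + 2|/(2|w|).
Restrict delta ≤ 1. Then |w + 2| < 1 gives |w| > 1, so 2|w| > 2.
Then |6/w + 3| < 6|w + 2|/2, which is < eps when |w + 2| < (1/3)eps.
Take delta = min(1, (1/3)eps). Then 0 < |w + 2| < delta gives both |w + 2| < 1 and |w + 2| < (1/3)eps, so |6/w + 3| < eps.

delta = min(1, (1/3)eps)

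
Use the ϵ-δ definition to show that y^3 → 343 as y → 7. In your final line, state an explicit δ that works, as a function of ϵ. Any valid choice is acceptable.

δ = min(1, ϵ/169)

Fix ϵ > 0. We seek δ > 0 with 0 < |y − 7| < δ ⇒ |y^3 − 343| < ϵ.
Factor: y^3 − 343 = (y − 7)(y^2 + 7y + 49), so |y^3 − 343| = |y − 7|·|y^2 + 7y + 49|.
Restrict δ ≤ 1. Then |y − 7| < 1 gives |y| < 8, so by the triangle inequality |y^2 + 7y + 49| ≤ 8^2 + 7·8 + 49 = 169.
Hence |y^3 − 343| ≤ 169|y − 7|, which is < ϵ once |y − 7| < ϵ/169.
Take δ = min(1, ϵ/169). If 0 < |y − 7| < δ then both bounds hold and |y^3 − 343| ≤ 169|y − 7| < 169·(ϵ/169) = ϵ.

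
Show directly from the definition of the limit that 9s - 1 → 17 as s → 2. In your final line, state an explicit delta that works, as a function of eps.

Let eps > 0. We need delta > 0 so that 0 < |s − 2| < delta implies |(9s - 1) − 17| < eps.
|(9s - 1) − 17| = |9s - 18| = 9|s − 2|.
Thus it suffices that |s − 2| < eps/9.
Take delta = eps/9. If 0 < |s − 2| < delta then |(9s - 1) − 17| = 9|s − 2| < 9·(eps/9) = eps.

delta = eps/9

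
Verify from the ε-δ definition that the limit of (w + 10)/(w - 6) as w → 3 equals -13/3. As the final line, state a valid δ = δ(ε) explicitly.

δ = min(3/2, (9/32)ε)

Let ε > 0 be given. We want δ > 0 with 0 < |w − 3| < δ ⇒ |(w + 10)/(w - 6) + 13/3| < ε.
Combining over a common denominator, (w + 10)/(w - 6) + 13/3 = [(w + 10)·(-3) − 13·(w - 6)] / [(-3)·(w - 6)] = -16(w − 3) / ((-3)(w - 6)).
So |(w + 10)/(w - 6) + 13/3| = 16|w − 3| / (3·|w − 6|).
Restrict δ ≤ 3/2. Then |w − 3| < 3/2 gives |w − 6| = |(w − 3) + (-3)| ≥ 3 − 3/2 = 3/2.
Hence |(w + 10)/(w - 6) + 13/3| < 16|w − 3|/(3·(3/2)) = (32/9)|w − 3|, which is < ε once |w − 3| < (9/32)ε.
Take δ = min(3/2, (9/32)ε). Then 0 < |w − 3| < δ forces both bounds, so |(w + 10)/(w - 6) + 13/3| < ε.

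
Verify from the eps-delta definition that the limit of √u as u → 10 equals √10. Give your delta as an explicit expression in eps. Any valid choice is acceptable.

Let eps > 0. We want delta > 0 such that 0 < |u − 10| < delta implies |√u − √10| < eps.
Rationalise: √u − √10 = (u − 10)/(√u + √10), so |√u − √10| = |u − 10|/(√u + √10).
Restrict delta ≤ 10 so that |u − 10| < 10 forces u > 0, and then √u + √10 > √10.
Hence |√u − √10| < |u − 10|/√10, which is < eps once |u − 10| < √10·eps.
Take delta = min(10, √10·eps). If 0 < |u − 10| < delta then u > 0 and |√u − √10| < |u − 10|/√10 < eps.

delta = min(10, √10·eps)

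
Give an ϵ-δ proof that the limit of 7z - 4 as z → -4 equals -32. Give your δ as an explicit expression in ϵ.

Let ϵ > 0. We need δ > 0 so that 0 < |z + 4| < δ implies |(7z - 4) + 32| < ϵ.
Since (7z - 4) + 32 = 7(z + 4), we have |(7z - 4) + 32| = 7|z + 4|.
Thus it suffices that |z + 4| < ϵ/7.
Choosing δ = ϵ/7 gives |(7z - 4) + 32| = 7|z + 4| < ϵ whenever |z + 4| < δ.

δ = ϵ/7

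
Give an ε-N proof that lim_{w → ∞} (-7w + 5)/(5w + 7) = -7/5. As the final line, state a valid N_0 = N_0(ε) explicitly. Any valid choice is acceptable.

Let ε > 0 be given. We seek N_0 > 0 such that w > N_0 implies |(-7w + 5)/(5w + 7) + 7/5| < ε.
(-7w + 5)/(5w + 7) + 7/5 = (5(-7w + 5) − (-7)(5w + 7)) / (5(5w + 7)) = 74/(5(5w + 7)).
For w > 0 we have 5w + 7 > 5w, so |(-7w + 5)/(5w + 7) + 7/5| = 74/(5(5w + 7)) < 74/(5·5w) = (74/25)/w.
Thus |(-7w + 5)/(5w + 7) + 7/5| < ε whenever w > (74/25)/ε.
Take N_0 = (74/25)/ε. If w > N_0 then |(-7w + 5)/(5w + 7) + 7/5| < (74/25)/w < ε.

N_0 = (74/25)/ε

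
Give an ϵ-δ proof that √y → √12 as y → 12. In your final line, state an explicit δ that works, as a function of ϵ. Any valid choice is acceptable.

δ = min(12, √12·ϵ)

Fix ϵ > 0. We want δ > 0 such that 0 < |y − 12| < δ implies |√y − √12| < ϵ.
Rationalise: √y − √12 = (y − 12)/(√y + √12), so |√y − √12| = |y − 12|/(√y + √12).
Restrict δ ≤ 12 so that |y − 12| < 12 forces y > 0, and then √y + √12 > √12.
Hence |√y − √12| < |y − 12|/√12, which is < ϵ once |y − 12| < √12·ϵ.
Take δ = min(12, √12·ϵ). If 0 < |y − 12| < δ then y > 0 and |√y − √12| < |y − 12|/√12 < ϵ.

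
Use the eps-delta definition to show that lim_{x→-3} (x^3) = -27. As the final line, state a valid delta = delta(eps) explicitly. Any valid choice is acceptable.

Suppose eps > 0. We seek delta > 0 with 0 < |x + 3| < delta ⇒ |x^3 + 27| < eps.
Factor: x^3 + 27 = (x + 3)(x^2 - 3x + 9), so |x^3 + 27| = |x + 3|·|x^2 - 3x + 9|.
Restrict delta ≤ 1. Then |x + 3| < 1 gives |x| < 4, so by the triangle inequality |x^2 - 3x + 9| ≤ 4^2 + 3·4 + 9 = 37.
Hence |x^3 + 27| ≤ 37|x + 3|, which is < eps once |x + 3| < eps/37.
Take delta = min(1, eps/37). If 0 < |x + 3| < delta then both bounds hold and |x^3 + 27| ≤ 37|x + 3| < 37·(eps/37) = eps.

delta = min(1, eps/37)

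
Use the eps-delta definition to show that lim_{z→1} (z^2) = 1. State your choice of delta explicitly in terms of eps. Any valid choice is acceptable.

delta = min(2, eps/4)

Let eps > 0. We seek delta > 0 with 0 < |z − 1| < delta ⇒ |z^2 − 1| < eps.
Factor: z^2 − 1 = (z − 1)(z + 1), so |z^2 − 1| = |z − 1|·|z + 1|.
Impose delta ≤ 2 so that |z| < 3; then |z + 1| ≤ 4.
Hence |z^2 − 1| ≤ 4|z − 1|, which is < eps once |z − 1| < eps/4.
Take delta = min(2, eps/4). If 0 < |z − 1| < delta then both bounds hold and |z^2 − 1| ≤ 4|z − 1| < 4·(eps/4) = eps.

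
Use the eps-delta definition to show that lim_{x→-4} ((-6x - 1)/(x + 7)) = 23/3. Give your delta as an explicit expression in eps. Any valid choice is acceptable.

Let eps > 0. We want delta > 0 with 0 < |x + 4| < delta ⇒ |(-6x - 1)/(x + 7) − (23/3)| < eps.
Combining over a common denominator, (-6x - 1)/(x + 7) − (23/3) = [(-6x - 1)·3 − 23·(x + 7)] / [3·(x + 7)] = -41(x + 4) / (3(x + 7)).
So |(-6x - 1)/(x + 7) − (23/3)| = 41|x + 4| / (3·|x + 7|).
Restrict delta ≤ 3/2. Then |x + 4| < 3/2 gives |x + 7| = |(x + 4) + 3| ≥ 3 − 3/2 = 3/2.
Hence |(-6x - 1)/(x + 7) − (23/3)| < 41|x + 4|/(3·(3/2)) = (82/9)|x + 4|, which is < eps once |x + 4| < (9/82)eps.
Take delta = min(3/2, (9/82)eps). Then 0 < |x + 4| < delta forces both bounds, so |(-6x - 1)/(x + 7) − (23/3)| < eps.

delta = min(3/2, (9/82)eps)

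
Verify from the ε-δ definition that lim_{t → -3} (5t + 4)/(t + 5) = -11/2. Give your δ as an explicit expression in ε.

Let ε > 0 be given. We want δ > 0 with 0 < |t + 3| < δ ⇒ |(5t + 4)/(t + 5) + 11/2| < ε.
Combining over a common denominator, (5t + 4)/(t + 5) + 11/2 = [(5t + 4)·2 − (-11)·(t + 5)] / [2·(t + 5)] = 21(t + 3) / (2(t + 5)).
So |(5t + 4)/(t + 5) + 11/2| = 21|t + 3| / (2·|t + 5|).
Restrict δ ≤ 1. Then |t + 3| < 1 gives |t + 5| = |(t + 3) + 2| ≥ 2 − 1 = 1.
Hence |(5t + 4)/(t + 5) + 11/2| < 21|t + 3|/(2·1) = (21/2)|t + 3|, which is < ε once |t + 3| < (2/21)ε.
Take δ = min(1, (2/21)ε). Then 0 < |t + 3| < δ forces both bounds, so |(5t + 4)/(t + 5) + 11/2| < ε.

δ = min(1, (2/21)ε)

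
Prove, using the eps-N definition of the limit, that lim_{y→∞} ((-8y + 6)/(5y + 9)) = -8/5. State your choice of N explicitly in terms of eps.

N = (102/25)/eps

Suppose eps > 0. We seek N > 0 such that y > N implies |(-8y + 6)/(5y + 9) + 8/5| < eps.
(-8y + 6)/(5y + 9) + 8/5 = (5(-8y + 6) − (-8)(5y + 9)) / (5(5y + 9)) = 102/(5(5y + 9)).
For y > 0 we have 5y + 9 > 5y, so |(-8y + 6)/(5y + 9) + 8/5| = 102/(5(5y + 9)) < 102/(5·5y) = (102/25)/y.
Thus |(-8y + 6)/(5y + 9) + 8/5| < eps whenever y > (102/25)/eps.
Take N = (102/25)/eps. If y > N then |(-8y + 6)/(5y + 9) + 8/5| < (102/25)/y < eps.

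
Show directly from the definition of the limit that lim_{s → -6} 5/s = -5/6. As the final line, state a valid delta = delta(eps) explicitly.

delta = min(3, (18/5)eps)

Fix eps > 0. We seek delta > 0 such that 0 < |s + 6| < delta implies |5/s + 5/6| < eps.
|5/s + 5/6| = 5·|-6 − s|/(6·|s|) = 5|s + 6|/(6|s|).
Require delta ≤ 3 so that |s| > 6 − 3 = 3, hence 6|s| > 18.
Then |5/s + 5/6| < 5|s + 6|/18, which is < eps when |s + 6| < (18/5)eps.
Take delta = min(3, (18/5)eps). Then 0 < |s + 6| < delta gives both |s + 6| < 3 and |s + 6| < (18/5)eps, so |5/s + 5/6| < eps.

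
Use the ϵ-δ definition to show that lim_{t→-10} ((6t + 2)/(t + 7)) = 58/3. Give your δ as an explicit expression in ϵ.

Fix ϵ > 0. We want δ > 0 with 0 < |t + 10| < δ ⇒ |(6t + 2)/(t + 7) − (58/3)| < ϵ.
Combining over a common denominator, (6t + 2)/(t + 7) − (58/3) = [(6t + 2)·(-3) − (-58)·(t + 7)] / [(-3)·(t + 7)] = 40(t + 10) / ((-3)(t + 7)).
So |(6t + 2)/(t + 7) − (58/3)| = 40|t + 10| / (3·|t + 7|).
Restrict δ ≤ 3/2. Then |t + 10| < 3/2 gives |t + 7| = |(t + 10) + (-3)| ≥ 3 − 3/2 = 3/2.
Hence |(6t + 2)/(t + 7) − (58/3)| < 40|t + 10|/(3·(3/2)) = (80/9)|t + 10|, which is < ϵ once |t + 10| < (9/80)ϵ.
Take δ = min(3/2, (9/80)ϵ). Then 0 < |t + 10| < δ forces both bounds, so |(6t + 2)/(t + 7) − (58/3)| < ϵ.

δ = min(3/2, (9/80)ϵ)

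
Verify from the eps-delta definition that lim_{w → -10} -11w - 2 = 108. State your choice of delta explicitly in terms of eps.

delta = eps/11

Let eps > 0. We need delta > 0 so that 0 < |w + 10| < delta implies |(-11w - 2) − 108| < eps.
|(-11w - 2) − 108| = |-11w - 110| = 11|w + 10|.
So 11|w + 10| < eps exactly when |w + 10| < eps/11.
Choosing delta = eps/11 gives |(-11w - 2) − 108| = 11|w + 10| < eps whenever |w + 10| < delta.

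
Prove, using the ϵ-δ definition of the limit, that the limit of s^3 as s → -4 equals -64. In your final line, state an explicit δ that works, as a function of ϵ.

δ = min(1, ϵ/61)

Suppose ϵ > 0. We seek δ > 0 with 0 < |s + 4| < δ ⇒ |s^3 + 64| < ϵ.
Factor: s^3 + 64 = (s + 4)(s^2 - 4s + 16), so |s^3 + 64| = |s + 4|·|s^2 - 4s + 16|.
Restrict δ ≤ 1. Then |s + 4| < 1 gives |s| < 5, so by the triangle inequality |s^2 - 4s + 16| ≤ 5^2 + 4·5 + 16 = 61.
Hence |s^3 + 64| ≤ 61|s + 4|, which is < ϵ once |s + 4| < ϵ/61.
Take δ = min(1, ϵ/61). If 0 < |s + 4| < δ then both bounds hold and |s^3 + 64| ≤ 61|s + 4| < 61·(ϵ/61) = ϵ.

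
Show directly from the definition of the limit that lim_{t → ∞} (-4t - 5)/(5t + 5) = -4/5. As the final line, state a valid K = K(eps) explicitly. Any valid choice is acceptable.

Let eps > 0. We seek K > 0 such that t > K implies |(-4t - 5)/(5t + 5) + 4/5| < eps.
(-4t - 5)/(5t + 5) + 4/5 = (5(-4t - 5) − (-4)(5t + 5)) / (5(5t + 5)) = -5/(5(5t + 5)).
For t > 0 we have 5t + 5 > 5t, so |(-4t - 5)/(5t + 5) + 4/5| = 5/(5(5t + 5)) < 5/(5·5t) = (1/5)/t.
Thus |(-4t - 5)/(5t + 5) + 4/5| < eps whenever t > (1/5)/eps.
Take K = (1/5)/eps. If t > K then |(-4t - 5)/(5t + 5) + 4/5| < (1/5)/t < eps.

K = (1/5)/eps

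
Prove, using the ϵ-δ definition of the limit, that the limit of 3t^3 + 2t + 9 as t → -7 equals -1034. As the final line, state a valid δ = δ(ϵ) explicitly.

Fix ϵ > 0. We want δ > 0 such that 0 < |t + 7| < δ implies |(3t^3 + 2t + 9) + 1034| < ϵ.
(3t^3 + 2t + 9) + 1034 = 3t^3 + 2t + 1043 = (t + 7)(3t^2 - 21t + 149).
So |(3t^3 + 2t + 9) + 1034| = |t + 7|·|3t^2 - 21t + 149|.
Require δ ≤ 1. Then |t + 7| < 1 gives |t| < 8, and by the triangle inequality |3t^2 - 21t + 149| ≤ 3·8^2 + 21·8 + 149 = 509.
Hence |(3t^3 + 2t + 9) + 1034| ≤ 509|t + 7| < ϵ provided |t + 7| < ϵ/509.
Choosing δ = min(1, ϵ/509) ensures both conditions, hence |(3t^3 + 2t + 9) + 1034| < ϵ.

δ = min(1, ϵ/509)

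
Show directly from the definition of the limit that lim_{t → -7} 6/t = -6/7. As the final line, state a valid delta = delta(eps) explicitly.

Let eps > 0 be given. We seek delta > 0 such that 0 < |t + 7| < delta implies |6/t + 6/7| < eps.
|6/t + 6/7| = 6·|-7 − t|/(7·|t|) = 6|t + 7|/(7|t|).
Restrict delta ≤ 7/2. Then |t + 7| < 7/2 gives |t| > 7/2, so 7|t| > 49/2.
Then |6/t + 6/7| < 6|t + 7|/(49/2), which is < eps when |t + 7| < (49/12)eps.
Take delta = min(7/2, (49/12)eps). Then 0 < |t + 7| < delta gives both |t + 7| < 7/2 and |t + 7| < (49/12)eps, so |6/t + 6/7| < eps.

delta = min(7/2, (49/12)eps)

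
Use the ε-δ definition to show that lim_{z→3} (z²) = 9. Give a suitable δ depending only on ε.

Let ε > 0 be given. We seek δ > 0 with 0 < |z − 3| < δ ⇒ |z² − 9| < ε.
Factor: z² − 9 = (z − 3)(z + 3), so |z² − 9| = |z − 3|·|z + 3|.
Restrict δ ≤ 2. Then |z − 3| < 2 gives |z| < 5, so by the triangle inequality |z + 3| ≤ 5 + 3 = 8.
Hence |z² − 9| ≤ 8|z − 3|, which is < ε once |z − 3| < ε/8.
Take δ = min(2, ε/8). If 0 < |z − 3| < δ then both bounds hold and |z² − 9| ≤ 8|z − 3| < 8·(ε/8) = ε.

δ = min(2, ε/8)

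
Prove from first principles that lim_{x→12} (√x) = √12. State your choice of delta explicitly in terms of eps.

Suppose eps > 0. We want delta > 0 such that 0 < |x − 12| < delta implies |√x − √12| < eps.
Rationalise: √x − √12 = (x − 12)/(√x + √12), so |√x − √12| = |x − 12|/(√x + √12).
Restrict delta ≤ 12 so that |x − 12| < 12 forces x > 0, and then √x + √12 > √12.
Hence |√x − √12| < |x − 12|/√12, which is < eps once |x − 12| < √12·eps.
Take delta = min(12, √12·eps). If 0 < |x − 12| < delta then x > 0 and |√x − √12| < |x − 12|/√12 < eps.

delta = min(12, √12·eps)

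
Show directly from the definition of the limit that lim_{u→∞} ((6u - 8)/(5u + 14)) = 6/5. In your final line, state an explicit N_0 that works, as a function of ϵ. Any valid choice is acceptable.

N_0 = (124/25)/ϵ

Suppose ϵ > 0. We seek N_0 > 0 such that u > N_0 implies |(6u - 8)/(5u + 14) − (6/5)| < ϵ.
(6u - 8)/(5u + 14) − (6/5) = (5(6u - 8) − 6(5u + 14)) / (5(5u + 14)) = -124/(5(5u + 14)).
For u > 0 we have 5u + 14 > 5u, so |(6u - 8)/(5u + 14) − (6/5)| = 124/(5(5u + 14)) < 124/(5·5u) = (124/25)/u.
Thus |(6u - 8)/(5u + 14) − (6/5)| < ϵ whenever u > (124/25)/ϵ.
Take N_0 = (124/25)/ϵ. If u > N_0 then |(6u - 8)/(5u + 14) − (6/5)| < (124/25)/u < ϵ.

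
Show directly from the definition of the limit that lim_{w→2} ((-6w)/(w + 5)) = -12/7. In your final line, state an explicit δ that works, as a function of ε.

δ = min(7/2, (49/60)ε)

Let ε > 0. We want δ > 0 with 0 < |w − 2| < δ ⇒ |(-6w)/(w + 5) + 12/7| < ε.
Combining over a common denominator, (-6w)/(w + 5) + 12/7 = [(-6w)·7 − (-12)·(w + 5)] / [7·(w + 5)] = -30(w − 2) / (7(w + 5)).
So |(-6w)/(w + 5) + 12/7| = 30|w − 2| / (7·|w + 5|).
Restrict δ ≤ 7/2. Then |w − 2| < 7/2 gives |w + 5| = |(w − 2) + 7| ≥ 7 − 7/2 = 7/2.
Hence |(-6w)/(w + 5) + 12/7| < 30|w − 2|/(7·(7/2)) = (60/49)|w − 2|, which is < ε once |w − 2| < (49/60)ε.
Take δ = min(7/2, (49/60)ε). Then 0 < |w − 2| < δ forces both bounds, so |(-6w)/(w + 5) + 12/7| < ε.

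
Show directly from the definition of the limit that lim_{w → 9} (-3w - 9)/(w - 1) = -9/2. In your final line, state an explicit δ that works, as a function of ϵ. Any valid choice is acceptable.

δ = min(4, (8/3)ϵ)

Suppose ϵ > 0. We want δ > 0 with 0 < |w − 9| < δ ⇒ |(-3w - 9)/(w - 1) + 9/2| < ϵ.
Combining over a common denominator, (-3w - 9)/(w - 1) + 9/2 = [(-3w - 9)·8 − (-36)·(w - 1)] / [8·(w - 1)] = 12(w − 9) / (8(w - 1)).
So |(-3w - 9)/(w - 1) + 9/2| = 12|w − 9| / (8·|w − 1|).
Require δ ≤ 4, so |w − 1| ≥ |8| − |w − 9| > 8 − 4 = 4.
Hence |(-3w - 9)/(w - 1) + 9/2| < 12|w − 9|/(8·4) = (3/8)|w − 9|, which is < ϵ once |w − 9| < (8/3)ϵ.
Take δ = min(4, (8/3)ϵ). Then 0 < |w − 9| < δ forces both bounds, so |(-3w - 9)/(w - 1) + 9/2| < ϵ.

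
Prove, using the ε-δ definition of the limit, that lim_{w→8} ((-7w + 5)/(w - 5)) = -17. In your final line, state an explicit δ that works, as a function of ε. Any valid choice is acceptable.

δ = min(3/2, (3/20)ε)

Let ε > 0 be given. We want δ > 0 with 0 < |w − 8| < δ ⇒ |(-7w + 5)/(w - 5) + 17| < ε.
Combining over a common denominator, (-7w + 5)/(w - 5) + 17 = [(-7w + 5)·3 − (-51)·(w - 5)] / [3·(w - 5)] = 30(w − 8) / (3(w - 5)).
So |(-7w + 5)/(w - 5) + 17| = 30|w − 8| / (3·|w − 5|).
Restrict δ ≤ 3/2. Then |w − 8| < 3/2 gives |w − 5| = |(w − 8) + 3| ≥ 3 − 3/2 = 3/2.
Hence |(-7w + 5)/(w - 5) + 17| < 30|w − 8|/(3·(3/2)) = (20/3)|w − 8|, which is < ε once |w − 8| < (3/20)ε.
Take δ = min(3/2, (3/20)ε). Then 0 < |w − 8| < δ forces both bounds, so |(-7w + 5)/(w - 5) + 17| < ε.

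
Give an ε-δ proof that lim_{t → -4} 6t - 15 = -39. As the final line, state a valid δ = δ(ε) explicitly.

δ = ε/6

Suppose ε > 0. We need δ > 0 so that 0 < |t + 4| < δ implies |(6t - 15) + 39| < ε.
|(6t - 15) + 39| = |6t + 24| = 6|t + 4|.
Thus it suffices that |t + 4| < ε/6.
Choosing δ = ε/6 gives |(6t - 15) + 39| = 6|t + 4| < ε whenever |t + 4| < δ.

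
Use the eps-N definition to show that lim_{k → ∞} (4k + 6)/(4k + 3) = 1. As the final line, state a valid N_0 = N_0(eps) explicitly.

Let eps > 0 be given. For k ≥ 1, |(4k + 6)/(4k + 3) − 1| = |12|/(4(4k + 3)) = 12/(4(4k + 3)).
Since 4k + 3 ≥ 4k for k ≥ 1, this is ≤ 12/(4·4k) = (3/4)/k.
So |(4k + 6)/(4k + 3) − 1| < eps whenever k > (3/4)/eps.
Take N_0 = (3/4)/eps. If k > N_0 then |(4k + 6)/(4k + 3) − 1| ≤ (3/4)/k < eps.

N_0 = (3/4)/eps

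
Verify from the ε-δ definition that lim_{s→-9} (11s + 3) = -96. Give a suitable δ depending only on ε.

Let ε > 0. We need δ > 0 so that 0 < |s + 9| < δ implies |(11s + 3) + 96| < ε.
Since (11s + 3) + 96 = 11(s + 9), we have |(11s + 3) + 96| = 11|s + 9|.
So 11|s + 9| < ε exactly when |s + 9| < ε/11.
Take δ = ε/11. If 0 < |s + 9| < δ then |(11s + 3) + 96| = 11|s + 9| < 11·(ε/11) = ε.

δ = ε/11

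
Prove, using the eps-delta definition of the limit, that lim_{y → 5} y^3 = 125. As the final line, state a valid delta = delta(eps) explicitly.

delta = min(2, eps/109)

Suppose eps > 0. We seek delta > 0 with 0 < |y − 5| < delta ⇒ |y^3 − 125| < eps.
Factor: y^3 − 125 = (y − 5)(y^2 + 5y + 25), so |y^3 − 125| = |y − 5|·|y^2 + 5y + 25|.
Restrict delta ≤ 2. Then |y − 5| < 2 gives |y| < 7, so by the triangle inequality |y^2 + 5y + 25| ≤ 7^2 + 5·7 + 25 = 109.
Hence |y^3 − 125| ≤ 109|y − 5|, which is < eps once |y − 5| < eps/109.
Take delta = min(2, eps/109). If 0 < |y − 5| < delta then both bounds hold and |y^3 − 125| ≤ 109|y − 5| < 109·(eps/109) = eps.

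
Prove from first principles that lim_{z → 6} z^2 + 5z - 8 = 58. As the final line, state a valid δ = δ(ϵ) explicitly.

δ = min(2, ϵ/19)

Suppose ϵ > 0. We want δ > 0 such that 0 < |z − 6| < δ implies |(z^2 + 5z - 8) − 58| < ϵ.
(z^2 + 5z - 8) − 58 = z^2 + 5z - 66 = (z − 6)(z + 11).
So |(z^2 + 5z - 8) − 58| = |z − 6|·|z + 11|.
Assume first that |z − 6| < 2, so |z| < 8. Then |z + 11| ≤ 8 + 11 = 19.
Hence |(z^2 + 5z - 8) − 58| ≤ 19|z − 6| < ϵ provided |z − 6| < ϵ/19.
Choosing δ = min(2, ϵ/19) ensures both conditions, hence |(z^2 + 5z - 8) − 58| < ϵ.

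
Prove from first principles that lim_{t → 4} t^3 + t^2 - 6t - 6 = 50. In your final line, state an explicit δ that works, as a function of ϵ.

Let ϵ > 0. We want δ > 0 such that 0 < |t − 4| < δ implies |(t^3 + t^2 - 6t - 6) − 50| < ϵ.
(t^3 + t^2 - 6t - 6) − 50 = t^3 + t^2 - 6t - 56 = (t − 4)(t^2 + 5t + 14).
So |(t^3 + t^2 - 6t - 6) − 50| = |t − 4|·|t^2 + 5t + 14|.
Require δ ≤ 1. Then |t − 4| < 1 gives |t| < 5, and by the triangle inequality |t^2 + 5t + 14| ≤ 5^2 + 5·5 + 14 = 64.
Hence |(t^3 + t^2 - 6t - 6) − 50| ≤ 64|t − 4| < ϵ provided |t − 4| < ϵ/64.
Take δ = min(1, ϵ/64). Then 0 < |t − 4| < δ gives both |t − 4| < 1 and |t − 4| < ϵ/64, so |(t^3 + t^2 - 6t - 6) − 50| < ϵ.

δ = min(1, ϵ/64)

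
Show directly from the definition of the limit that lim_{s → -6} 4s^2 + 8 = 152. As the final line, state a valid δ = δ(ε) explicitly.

δ = min(2, ε/56)

Let ε > 0. We want δ > 0 such that 0 < |s + 6| < δ implies |(4s^2 + 8) − 152| < ε.
(4s^2 + 8) − 152 = 4s^2 - 144 = (s + 6)(4s - 24).
So |(4s^2 + 8) − 152| = |s + 6|·|4s - 24|.
Assume first that |s + 6| < 2, so |s| < 8. Then |4s - 24| ≤ 4·8 + 24 = 56.
Hence |(4s^2 + 8) − 152| ≤ 56|s + 6| < ε provided |s + 6| < ε/56.
Choosing δ = min(2, ε/56) ensures both conditions, hence |(4s^2 + 8) − 152| < ε.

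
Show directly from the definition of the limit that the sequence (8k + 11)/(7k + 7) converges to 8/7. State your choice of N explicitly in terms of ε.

Let ε > 0. For k ≥ 1, |(8k + 11)/(7k + 7) − (8/7)| = |21|/(7(7k + 7)) = 21/(7(7k + 7)).
Since 7k + 7 ≥ 7k for k ≥ 1, this is ≤ 21/(7·7k) = (3/7)/k.
So |(8k + 11)/(7k + 7) − (8/7)| < ε whenever k > (3/7)/ε.
Take N = (3/7)/ε. If k > N then |(8k + 11)/(7k + 7) − (8/7)| ≤ (3/7)/k < ε.

N = (3/7)/ε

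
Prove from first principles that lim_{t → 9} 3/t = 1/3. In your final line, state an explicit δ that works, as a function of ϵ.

Let ϵ > 0. We seek δ > 0 such that 0 < |t − 9| < δ implies |3/t − (1/3)| < ϵ.
|3/t − (1/3)| = 3·|9 − t|/(9·|t|) = 3|t − 9|/(9|t|).
Restrict δ ≤ 9/2. Then |t − 9| < 9/2 gives |t| > 9/2, so 9|t| > 81/2.
Then |3/t − (1/3)| < 3|t − 9|/(81/2), which is < ϵ when |t − 9| < (27/2)ϵ.
Take δ = min(9/2, (27/2)ϵ). Then 0 < |t − 9| < δ gives both |t − 9| < 9/2 and |t − 9| < (27/2)ϵ, so |3/t − (1/3)| < ϵ.

δ = min(9/2, (27/2)ϵ)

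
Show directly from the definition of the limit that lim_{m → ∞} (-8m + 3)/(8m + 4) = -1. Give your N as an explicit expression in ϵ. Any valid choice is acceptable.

Let ϵ > 0 be given. For m ≥ 1, |(-8m + 3)/(8m + 4) + 1| = |56|/(8(8m + 4)) = 56/(8(8m + 4)).
Since 8m + 4 ≥ 8m for m ≥ 1, this is ≤ 56/(8·8m) = (7/8)/m.
So |(-8m + 3)/(8m + 4) + 1| < ϵ whenever m > (7/8)/ϵ.
Take N = (7/8)/ϵ. If m > N then |(-8m + 3)/(8m + 4) + 1| ≤ (7/8)/m < ϵ.

N = (7/8)/ϵ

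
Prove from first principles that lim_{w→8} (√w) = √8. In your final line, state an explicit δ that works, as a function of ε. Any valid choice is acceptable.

Let ε > 0 be given. We want δ > 0 such that 0 < |w − 8| < δ implies |√w − √8| < ε.
Rationalise: √w − √8 = (w − 8)/(√w + √8), so |√w − √8| = |w − 8|/(√w + √8).
Restrict δ ≤ 8 so that |w − 8| < 8 forces w > 0, and then √w + √8 > √8.
Hence |√w − √8| < |w − 8|/√8, which is < ε once |w − 8| < √8·ε.
Take δ = min(8, √8·ε). If 0 < |w − 8| < δ then w > 0 and |√w − √8| < |w − 8|/√8 < ε.

δ = min(8, √8·ε)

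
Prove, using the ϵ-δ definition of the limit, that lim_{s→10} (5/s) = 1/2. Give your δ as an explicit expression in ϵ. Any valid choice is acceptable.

Fix ϵ > 0. We seek δ > 0 such that 0 < |s − 10| < δ implies |5/s − (1/2)| < ϵ.
|5/s − (1/2)| = 5·|10 − s|/(10·|s|) = 5|s − 10|/(10|s|).
Restrict δ ≤ 5. Then |s − 10| < 5 gives |s| > 5, so 10|s| > 50.
Then |5/s − (1/2)| < 5|s − 10|/50, which is < ϵ when |s − 10| < 10ϵ.
Take δ = min(5, 10ϵ). Then 0 < |s − 10| < δ gives both |s − 10| < 5 and |s − 10| < 10ϵ, so |5/s − (1/2)| < ϵ.

δ = min(5, 10ϵ)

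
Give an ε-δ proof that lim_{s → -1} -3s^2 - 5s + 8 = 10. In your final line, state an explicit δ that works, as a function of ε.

δ = min(2, ε/11)

Fix ε > 0. We want δ > 0 such that 0 < |s + 1| < δ implies |(-3s^2 - 5s + 8) − 10| < ε.
(-3s^2 - 5s + 8) − 10 = -3s^2 - 5s - 2 = (s + 1)(-3s - 2).
So |(-3s^2 - 5s + 8) − 10| = |s + 1|·|-3s - 2|.
Require δ ≤ 2. Then |s + 1| < 2 gives |s| < 3, and by the triangle inequality |-3s - 2| ≤ 3·3 + 2 = 11.
Hence |(-3s^2 - 5s + 8) − 10| ≤ 11|s + 1| < ε provided |s + 1| < ε/11.
Take δ = min(2, ε/11). Then 0 < |s + 1| < δ gives both |s + 1| < 2 and |s + 1| < ε/11, so |(-3s^2 - 5s + 8) − 10| < ε.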